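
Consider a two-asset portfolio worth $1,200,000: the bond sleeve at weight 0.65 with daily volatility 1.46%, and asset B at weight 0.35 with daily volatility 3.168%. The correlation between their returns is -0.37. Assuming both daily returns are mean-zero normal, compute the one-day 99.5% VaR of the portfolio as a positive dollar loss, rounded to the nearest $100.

$35,900

σ_p² = 0.65²·1.46² + 0.35²·3.168² + 2·-0.37·0.65·0.35·1.46·3.168 = 1.3514 (%²).
σ_p = √1.3514 = 1.162%.
At 99.5%, z = 2.576.
VaR = 2.576 × 1.162% = 2.993%; on $1,200,000 that is $35,916.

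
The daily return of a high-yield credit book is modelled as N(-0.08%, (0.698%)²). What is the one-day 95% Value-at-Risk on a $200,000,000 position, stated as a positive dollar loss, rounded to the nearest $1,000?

$2,456,000

At 95% one-sided, z = 1.645.
VaR = −μ + z·σ = −(-0.08%) + 1.645 × 0.698% = 1.228%.
On $200,000,000: 0.01228 × $200,000,000 = $2,456,000.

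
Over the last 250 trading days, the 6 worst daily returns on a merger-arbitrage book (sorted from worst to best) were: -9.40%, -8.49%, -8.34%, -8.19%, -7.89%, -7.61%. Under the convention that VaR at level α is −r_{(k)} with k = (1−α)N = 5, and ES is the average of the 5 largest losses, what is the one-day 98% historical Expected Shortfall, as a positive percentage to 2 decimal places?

The 5 worst returns sum to -42.31%.
ES = −(-42.31%) / 5 = 8.462% ≈ 8.46%.

8.46%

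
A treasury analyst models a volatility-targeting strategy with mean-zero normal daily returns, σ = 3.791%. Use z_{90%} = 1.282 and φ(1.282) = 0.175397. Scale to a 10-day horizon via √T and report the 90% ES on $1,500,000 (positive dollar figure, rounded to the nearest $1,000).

$315,000

σ_{10d} = 3.791% × √10 = 11.988%.
ES multiplier = φ(z)/(1−α) = 0.175397/0.1 = 1.754.
ES = 11.988% × 1.754 = 21.027%; on $1,500,000: $315,405.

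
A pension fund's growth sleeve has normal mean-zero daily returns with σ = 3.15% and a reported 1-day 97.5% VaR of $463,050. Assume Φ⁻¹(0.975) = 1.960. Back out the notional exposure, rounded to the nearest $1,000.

$7,500,000

VaR as a fraction of value: z·σ = 1.960 × 3.15% = 6.174%.
Position = $463,050 / 0.06174 = $7,500,000.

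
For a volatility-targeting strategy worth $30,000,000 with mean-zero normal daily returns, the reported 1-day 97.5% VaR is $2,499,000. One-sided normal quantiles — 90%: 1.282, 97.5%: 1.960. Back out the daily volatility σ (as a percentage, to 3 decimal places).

VaR as a fraction: $2,499,000 / $30,000,000 = 8.330%.
σ = VaR / z = 8.330% / 1.960 = 4.250%.

4.250%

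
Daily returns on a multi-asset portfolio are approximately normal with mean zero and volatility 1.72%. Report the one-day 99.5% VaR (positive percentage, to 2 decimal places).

At 99.5% one-sided, z = 2.576.
VaR = z·σ = 2.576 × 1.72% = 4.431%.

4.43%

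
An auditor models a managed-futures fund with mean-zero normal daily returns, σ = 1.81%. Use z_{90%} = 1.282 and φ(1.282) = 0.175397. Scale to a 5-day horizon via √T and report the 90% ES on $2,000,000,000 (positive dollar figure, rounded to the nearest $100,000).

σ_{5d} = 1.81% × √5 = 4.047%.
ES multiplier = φ(z)/(1−α) = 0.175397/0.1 = 1.754.
ES = 4.047% × 1.754 = 7.098%; on $2,000,000,000: $141,960,000.

$142,000,000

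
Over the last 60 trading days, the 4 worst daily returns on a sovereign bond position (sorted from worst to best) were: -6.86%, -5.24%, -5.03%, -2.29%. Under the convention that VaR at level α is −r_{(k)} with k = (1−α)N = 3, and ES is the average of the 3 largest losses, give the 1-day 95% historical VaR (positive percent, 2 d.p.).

5.03%

k = 3; the 3rd lowest return is -5.03%, so VaR = 5.03%.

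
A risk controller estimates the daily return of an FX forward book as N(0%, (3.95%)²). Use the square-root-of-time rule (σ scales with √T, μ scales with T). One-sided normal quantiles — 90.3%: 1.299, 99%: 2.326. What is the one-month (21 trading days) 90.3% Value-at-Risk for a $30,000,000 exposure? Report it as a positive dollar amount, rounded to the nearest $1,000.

$7,054,000

σ_{21d} = 3.95% × √21 = 18.101%.
VaR = 1.299 × 18.101% = 23.513%.
On $30,000,000: 0.23513 × $30,000,000 = $7,053,900.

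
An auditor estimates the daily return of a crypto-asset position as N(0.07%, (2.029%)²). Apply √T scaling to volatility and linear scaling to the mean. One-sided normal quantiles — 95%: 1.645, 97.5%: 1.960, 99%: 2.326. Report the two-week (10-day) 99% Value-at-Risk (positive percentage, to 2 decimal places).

14.22%

σ_{10d} = 2.029% × √10 = 6.416%; μ_{10d} = 10 × 0.07% = 0.700%.
VaR = −(0.700%) + 2.326 × 6.416% = 14.224%.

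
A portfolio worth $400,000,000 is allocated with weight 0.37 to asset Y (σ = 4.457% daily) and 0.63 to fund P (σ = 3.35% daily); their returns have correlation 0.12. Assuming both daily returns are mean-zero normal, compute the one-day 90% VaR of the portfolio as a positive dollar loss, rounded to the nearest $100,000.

$14,500,000

σ_p² = 0.37²·4.457² + 0.63²·3.35² + 2·0.12·0.37·0.63·4.457·3.35 = 8.0090 (%²).
σ_p = √8.0090 = 2.830%.
At 90%, z = 1.282.
VaR = 1.282 × 2.830% = 3.628%; on $400,000,000 that is $14,512,000.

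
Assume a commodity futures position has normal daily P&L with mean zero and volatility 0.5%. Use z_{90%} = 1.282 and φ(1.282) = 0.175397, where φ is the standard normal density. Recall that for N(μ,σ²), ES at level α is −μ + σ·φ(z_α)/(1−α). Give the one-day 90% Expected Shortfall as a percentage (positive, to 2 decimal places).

Tail multiplier: φ(z)/(1−α) = 0.175397 / 0.1 = 1.754.
ES = 0.5% × 1.754 = 0.877%.

0.88%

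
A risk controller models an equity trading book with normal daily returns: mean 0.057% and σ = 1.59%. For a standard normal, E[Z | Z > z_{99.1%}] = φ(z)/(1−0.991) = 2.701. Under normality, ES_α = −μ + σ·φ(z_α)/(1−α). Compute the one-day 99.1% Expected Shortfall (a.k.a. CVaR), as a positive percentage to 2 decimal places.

ES = −(0.057%) + 1.59% × 2.701 = 4.238%.

4.24%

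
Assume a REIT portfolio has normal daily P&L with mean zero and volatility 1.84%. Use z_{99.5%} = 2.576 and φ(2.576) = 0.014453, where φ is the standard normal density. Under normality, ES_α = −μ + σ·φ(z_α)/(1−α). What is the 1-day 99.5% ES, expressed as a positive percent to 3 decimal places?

Tail multiplier: φ(z)/(1−α) = 0.014453 / 0.005 = 2.891.
ES = 1.84% × 2.891 = 5.319%.

5.319%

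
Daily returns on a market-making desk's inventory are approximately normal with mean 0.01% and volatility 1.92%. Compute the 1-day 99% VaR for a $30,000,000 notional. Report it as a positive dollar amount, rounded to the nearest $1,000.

$1,337,000

At 99% one-sided, z = 2.326.
VaR = −μ + z·σ = −(0.01%) + 2.326 × 1.92% = 4.456%.
On $30,000,000: 0.04456 × $30,000,000 = $1,336,800.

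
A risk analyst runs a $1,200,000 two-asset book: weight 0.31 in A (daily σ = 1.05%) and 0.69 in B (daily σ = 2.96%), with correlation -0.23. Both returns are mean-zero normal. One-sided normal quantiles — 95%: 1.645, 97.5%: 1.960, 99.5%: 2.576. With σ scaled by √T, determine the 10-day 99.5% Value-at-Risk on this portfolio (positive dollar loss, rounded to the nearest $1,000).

σ_p = √(0.31²·1.05² + 0.69²·2.96² + 2·-0.23·0.31·0.69·1.05·2.96) = 1.993%.
σ_{10d} = 1.993% × √10 = 6.302%.
VaR = 2.576 × 6.302% = 16.234%; on $1,200,000 that is $194,808.

$195,000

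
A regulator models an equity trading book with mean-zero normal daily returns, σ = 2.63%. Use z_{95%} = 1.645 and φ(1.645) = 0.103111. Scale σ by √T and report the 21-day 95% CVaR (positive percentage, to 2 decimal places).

24.85%

σ_{21d} = 2.63% × √21 = 12.052%.
ES multiplier = φ(z)/(1−α) = 0.103111/0.05 = 2.062.
ES = 12.052% × 2.062 = 24.851%.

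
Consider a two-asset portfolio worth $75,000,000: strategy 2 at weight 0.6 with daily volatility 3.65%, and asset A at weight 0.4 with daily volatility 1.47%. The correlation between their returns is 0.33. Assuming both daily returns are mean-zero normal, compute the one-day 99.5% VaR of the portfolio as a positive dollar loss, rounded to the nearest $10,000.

$4,730,000

σ_p² = 0.6²·3.65² + 0.4²·1.47² + 2·0.33·0.6·0.4·3.65·1.47 = 5.9917 (%²).
σ_p = √5.9917 = 2.448%.
At 99.5%, z = 2.576.
VaR = 2.576 × 2.448% = 6.306%; on $75,000,000 that is $4,729,500.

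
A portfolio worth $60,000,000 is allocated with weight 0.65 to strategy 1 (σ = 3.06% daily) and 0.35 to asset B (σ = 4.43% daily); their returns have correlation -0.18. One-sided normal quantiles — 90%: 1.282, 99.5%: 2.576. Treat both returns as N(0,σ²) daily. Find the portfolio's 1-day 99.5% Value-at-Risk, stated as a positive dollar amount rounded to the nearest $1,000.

σ_p² = 0.65²·3.06² + 0.35²·4.43² + 2·-0.18·0.65·0.35·3.06·4.43 = 5.2500 (%²).
σ_p = √5.2500 = 2.291%.
VaR = 2.576 × 2.291% = 5.902%; on $60,000,000 that is $3,541,200.

$3,541,000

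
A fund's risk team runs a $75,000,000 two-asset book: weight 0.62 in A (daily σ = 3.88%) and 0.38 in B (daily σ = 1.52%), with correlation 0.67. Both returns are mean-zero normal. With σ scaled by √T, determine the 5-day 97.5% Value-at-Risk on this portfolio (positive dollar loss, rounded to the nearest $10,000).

σ_p = √(0.62²·3.88² + 0.38²·1.52² + 2·0.67·0.62·0.38·3.88·1.52) = 2.825%.
σ_{5d} = 2.825% × √5 = 6.317%.
z(97.5%) = 1.960.
VaR = 1.960 × 6.317% = 12.381%; on $75,000,000 that is $9,285,750.

$9,290,000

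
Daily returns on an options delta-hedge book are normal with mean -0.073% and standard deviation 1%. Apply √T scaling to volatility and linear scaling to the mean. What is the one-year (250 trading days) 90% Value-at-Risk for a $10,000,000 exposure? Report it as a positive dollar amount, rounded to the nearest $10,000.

$3,850,000

At 90%, z = 1.282.
σ_{250d} = 1% × √250 = 15.811%; μ_{250d} = 250 × -0.073% = -18.250%.
VaR = −(-18.250%) + 1.282 × 15.811% = 38.520%.
On $10,000,000: 0.38520 × $10,000,000 = $3,852,000.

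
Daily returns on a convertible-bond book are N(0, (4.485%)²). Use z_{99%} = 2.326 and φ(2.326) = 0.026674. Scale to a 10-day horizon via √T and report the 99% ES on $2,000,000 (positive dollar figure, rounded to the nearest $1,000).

$757,000

σ_{10d} = 4.485% × √10 = 14.183%.
ES multiplier = φ(z)/(1−α) = 0.026674/0.01 = 2.667.
ES = 14.183% × 2.667 = 37.826%; on $2,000,000: $756,520.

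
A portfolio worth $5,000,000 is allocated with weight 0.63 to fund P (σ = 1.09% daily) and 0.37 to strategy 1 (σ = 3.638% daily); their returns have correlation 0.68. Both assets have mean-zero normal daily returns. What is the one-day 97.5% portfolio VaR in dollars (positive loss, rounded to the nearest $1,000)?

$184,000

σ_p² = 0.63²·1.09² + 0.37²·3.638² + 2·0.68·0.63·0.37·1.09·3.638 = 3.5405 (%²).
σ_p = √3.5405 = 1.882%.
At 97.5%, z = 1.960.
VaR = 1.960 × 1.882% = 3.689%; on $5,000,000 that is $184,450.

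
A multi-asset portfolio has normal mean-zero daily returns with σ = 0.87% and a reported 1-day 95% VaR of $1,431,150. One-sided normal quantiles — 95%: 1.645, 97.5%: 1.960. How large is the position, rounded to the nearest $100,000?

$100,000,000

VaR as a fraction of value: z·σ = 1.645 × 0.87% = 1.43115%.
Position = $1,431,150 / 0.0143115 = $100,000,000.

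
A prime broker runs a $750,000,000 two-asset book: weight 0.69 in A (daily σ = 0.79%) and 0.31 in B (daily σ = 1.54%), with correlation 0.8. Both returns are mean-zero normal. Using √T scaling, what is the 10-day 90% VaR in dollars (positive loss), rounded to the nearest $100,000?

$29,500,000

σ_p = √(0.69²·0.79² + 0.31²·1.54² + 2·0.8·0.69·0.31·0.79·1.54) = 0.970%.
σ_{10d} = 0.970% × √10 = 3.067%.
z(90%) = 1.282.
VaR = 1.282 × 3.067% = 3.932%; on $750,000,000 that is $29,490,000.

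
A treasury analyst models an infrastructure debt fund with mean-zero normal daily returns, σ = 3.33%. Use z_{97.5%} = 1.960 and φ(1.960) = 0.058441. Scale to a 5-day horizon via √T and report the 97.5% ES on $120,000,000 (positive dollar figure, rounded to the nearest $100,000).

$20,900,000

σ_{5d} = 3.33% × √5 = 7.446%.
ES multiplier = φ(z)/(1−α) = 0.058441/0.025 = 2.338.
ES = 7.446% × 2.338 = 17.409%; on $120,000,000: $20,890,800.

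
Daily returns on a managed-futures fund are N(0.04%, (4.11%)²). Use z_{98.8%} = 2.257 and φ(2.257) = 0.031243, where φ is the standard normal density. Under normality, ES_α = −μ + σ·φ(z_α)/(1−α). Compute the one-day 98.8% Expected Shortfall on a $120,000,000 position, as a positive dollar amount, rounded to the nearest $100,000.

Tail multiplier: φ(z)/(1−α) = 0.031243 / 0.012 = 2.604.
ES = −(0.04%) + 4.11% × 2.604 = 10.662%.
On $120,000,000: 0.10662 × $120,000,000 = $12,794,400.

$12,800,000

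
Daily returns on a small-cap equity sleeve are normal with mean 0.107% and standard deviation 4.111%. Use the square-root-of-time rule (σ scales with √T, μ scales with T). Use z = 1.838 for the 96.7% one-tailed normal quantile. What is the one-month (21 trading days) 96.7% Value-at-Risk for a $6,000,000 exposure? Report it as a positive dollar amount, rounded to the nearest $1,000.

σ_{21d} = 4.111% × √21 = 18.839%; μ_{21d} = 21 × 0.107% = 2.247%.
VaR = −(2.247%) + 1.838 × 18.839% = 32.379%.
On $6,000,000: 0.32379 × $6,000,000 = $1,942,740.

$1,943,000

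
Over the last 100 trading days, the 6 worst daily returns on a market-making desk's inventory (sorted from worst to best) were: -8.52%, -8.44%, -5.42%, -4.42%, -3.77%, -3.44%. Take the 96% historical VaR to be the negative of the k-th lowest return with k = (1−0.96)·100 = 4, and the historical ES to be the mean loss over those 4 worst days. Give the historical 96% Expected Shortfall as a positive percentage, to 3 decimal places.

6.700%

The 4 worst returns sum to -26.80%.
ES = −(-26.80%) / 4 = 6.7% ≈ 6.700%.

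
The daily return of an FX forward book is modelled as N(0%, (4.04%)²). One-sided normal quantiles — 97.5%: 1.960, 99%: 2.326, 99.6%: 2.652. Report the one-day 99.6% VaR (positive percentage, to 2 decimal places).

VaR = z·σ = 2.652 × 4.04% = 10.714%.

10.71%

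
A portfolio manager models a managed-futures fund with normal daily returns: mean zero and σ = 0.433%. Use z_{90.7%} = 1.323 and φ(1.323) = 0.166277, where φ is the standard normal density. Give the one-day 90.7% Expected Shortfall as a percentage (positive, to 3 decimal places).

0.774%

Tail multiplier: φ(z)/(1−α) = 0.166277 / 0.093 = 1.788.
ES = 0.433% × 1.788 = 0.774%.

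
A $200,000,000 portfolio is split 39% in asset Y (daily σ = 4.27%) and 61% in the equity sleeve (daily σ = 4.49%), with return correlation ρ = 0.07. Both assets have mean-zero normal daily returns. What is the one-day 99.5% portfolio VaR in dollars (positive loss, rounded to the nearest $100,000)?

$17,000,000

σ_p² = 0.39²·4.27² + 0.61²·4.49² + 2·0.07·0.39·0.61·4.27·4.49 = 10.9133 (%²).
σ_p = √10.9133 = 3.304%.
At 99.5%, z = 2.576.
VaR = 2.576 × 3.304% = 8.511%; on $200,000,000 that is $17,022,000.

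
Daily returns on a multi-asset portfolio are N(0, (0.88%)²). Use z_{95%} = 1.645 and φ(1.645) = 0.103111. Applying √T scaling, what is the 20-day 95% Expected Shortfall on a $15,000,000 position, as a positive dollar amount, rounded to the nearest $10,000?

$1,220,000

σ_{20d} = 0.88% × √20 = 3.935%.
ES multiplier = φ(z)/(1−α) = 0.103111/0.05 = 2.062.
ES = 3.935% × 2.062 = 8.114%; on $15,000,000: $1,217,100.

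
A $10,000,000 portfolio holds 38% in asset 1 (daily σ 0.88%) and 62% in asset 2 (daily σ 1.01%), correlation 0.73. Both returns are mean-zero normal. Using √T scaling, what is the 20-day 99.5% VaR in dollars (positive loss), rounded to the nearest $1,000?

σ_p = √(0.38²·0.88² + 0.62²·1.01² + 2·0.73·0.38·0.62·0.88·1.01) = 0.900%.
σ_{20d} = 0.900% × √20 = 4.025%.
z(99.5%) = 2.576.
VaR = 2.576 × 4.025% = 10.368%; on $10,000,000 that is $1,036,800.

$1,037,000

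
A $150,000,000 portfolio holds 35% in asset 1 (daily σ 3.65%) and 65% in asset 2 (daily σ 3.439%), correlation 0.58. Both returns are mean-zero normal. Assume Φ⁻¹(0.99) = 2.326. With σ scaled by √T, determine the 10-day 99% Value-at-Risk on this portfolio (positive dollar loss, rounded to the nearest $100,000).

$34,800,000

σ_p = √(0.35²·3.65² + 0.65²·3.439² + 2·0.58·0.35·0.65·3.65·3.439) = 3.153%.
σ_{10d} = 3.153% × √10 = 9.971%.
VaR = 2.326 × 9.971% = 23.193%; on $150,000,000 that is $34,789,500.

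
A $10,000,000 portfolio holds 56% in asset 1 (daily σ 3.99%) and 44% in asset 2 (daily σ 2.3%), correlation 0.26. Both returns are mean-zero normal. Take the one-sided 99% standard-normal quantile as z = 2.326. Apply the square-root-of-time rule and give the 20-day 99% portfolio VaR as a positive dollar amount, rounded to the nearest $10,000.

$2,790,000

σ_p = √(0.56²·3.99² + 0.44²·2.3² + 2·0.26·0.56·0.44·3.99·2.3) = 2.682%.
σ_{20d} = 2.682% × √20 = 11.994%.
VaR = 2.326 × 11.994% = 27.898%; on $10,000,000 that is $2,789,800.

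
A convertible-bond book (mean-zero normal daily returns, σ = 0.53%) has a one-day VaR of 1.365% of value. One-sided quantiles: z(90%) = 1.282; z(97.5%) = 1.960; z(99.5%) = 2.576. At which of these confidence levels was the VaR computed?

99.5%

Implied z = VaR/σ = 1.365 / 0.53 = 2.575.
This matches z(99.5%) = 2.576.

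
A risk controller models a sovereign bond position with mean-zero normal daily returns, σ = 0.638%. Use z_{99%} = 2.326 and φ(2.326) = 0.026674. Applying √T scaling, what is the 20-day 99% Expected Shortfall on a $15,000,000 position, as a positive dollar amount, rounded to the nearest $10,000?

σ_{20d} = 0.638% × √20 = 2.853%.
ES multiplier = φ(z)/(1−α) = 0.026674/0.01 = 2.667.
ES = 2.853% × 2.667 = 7.609%; on $15,000,000: $1,141,350.

$1,140,000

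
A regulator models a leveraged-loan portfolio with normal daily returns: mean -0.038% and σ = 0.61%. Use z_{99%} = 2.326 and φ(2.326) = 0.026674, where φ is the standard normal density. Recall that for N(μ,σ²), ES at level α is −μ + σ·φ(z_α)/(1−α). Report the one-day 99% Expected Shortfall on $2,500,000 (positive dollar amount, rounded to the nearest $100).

Tail multiplier: φ(z)/(1−α) = 0.026674 / 0.01 = 2.667.
ES = −(-0.038%) + 0.61% × 2.667 = 1.665%.
On $2,500,000: 0.01665 × $2,500,000 = $41,625.

$41,600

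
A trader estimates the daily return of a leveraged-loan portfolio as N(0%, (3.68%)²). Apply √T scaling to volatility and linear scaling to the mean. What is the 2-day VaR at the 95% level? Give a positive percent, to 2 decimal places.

8.56%

At 95%, z = 1.645.
σ_{2d} = 3.68% × √2 = 5.204%.
VaR = 1.645 × 5.204% = 8.561%.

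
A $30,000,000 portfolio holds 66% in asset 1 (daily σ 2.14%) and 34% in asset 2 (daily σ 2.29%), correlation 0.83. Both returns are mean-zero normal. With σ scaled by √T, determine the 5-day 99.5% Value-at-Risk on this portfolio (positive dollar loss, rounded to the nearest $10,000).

$3,640,000

σ_p = √(0.66²·2.14² + 0.34²·2.29² + 2·0.83·0.66·0.34·2.14·2.29) = 2.104%.
σ_{5d} = 2.104% × √5 = 4.705%.
z(99.5%) = 2.576.
VaR = 2.576 × 4.705% = 12.120%; on $30,000,000 that is $3,636,000.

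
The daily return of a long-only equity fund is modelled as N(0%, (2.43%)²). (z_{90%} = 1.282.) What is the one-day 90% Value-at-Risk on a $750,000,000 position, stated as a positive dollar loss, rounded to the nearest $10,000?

VaR = z·σ = 1.282 × 2.43% = 3.115%.
On $750,000,000: 0.03115 × $750,000,000 = $23,362,500.

$23,360,000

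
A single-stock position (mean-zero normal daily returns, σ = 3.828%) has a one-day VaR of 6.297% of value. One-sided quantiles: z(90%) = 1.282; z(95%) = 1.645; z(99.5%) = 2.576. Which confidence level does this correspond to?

95%

Implied z = VaR/σ = 6.297 / 3.828 = 1.645.
This matches z(95%) = 1.645.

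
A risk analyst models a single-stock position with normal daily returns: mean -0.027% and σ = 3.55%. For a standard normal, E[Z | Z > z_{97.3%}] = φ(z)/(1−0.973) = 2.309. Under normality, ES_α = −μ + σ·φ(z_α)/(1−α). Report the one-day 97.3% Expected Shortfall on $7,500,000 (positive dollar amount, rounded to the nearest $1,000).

ES = −(-0.027%) + 3.55% × 2.309 = 8.224%.
On $7,500,000: 0.08224 × $7,500,000 = $616,800.

$617,000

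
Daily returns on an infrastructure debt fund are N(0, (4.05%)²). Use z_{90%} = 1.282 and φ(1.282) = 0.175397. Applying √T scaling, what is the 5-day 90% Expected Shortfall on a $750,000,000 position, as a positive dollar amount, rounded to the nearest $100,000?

$119,100,000

σ_{5d} = 4.05% × √5 = 9.056%.
ES multiplier = φ(z)/(1−α) = 0.175397/0.1 = 1.754.
ES = 9.056% × 1.754 = 15.884%; on $750,000,000: $119,130,000.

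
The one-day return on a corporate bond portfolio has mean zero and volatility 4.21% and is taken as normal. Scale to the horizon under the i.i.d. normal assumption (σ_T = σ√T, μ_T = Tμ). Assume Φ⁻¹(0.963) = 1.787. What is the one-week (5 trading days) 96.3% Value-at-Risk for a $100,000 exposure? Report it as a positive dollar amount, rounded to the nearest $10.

$16,820

σ_{5d} = 4.21% × √5 = 9.414%.
VaR = 1.787 × 9.414% = 16.823%.
On $100,000: 0.16823 × $100,000 = $16,823.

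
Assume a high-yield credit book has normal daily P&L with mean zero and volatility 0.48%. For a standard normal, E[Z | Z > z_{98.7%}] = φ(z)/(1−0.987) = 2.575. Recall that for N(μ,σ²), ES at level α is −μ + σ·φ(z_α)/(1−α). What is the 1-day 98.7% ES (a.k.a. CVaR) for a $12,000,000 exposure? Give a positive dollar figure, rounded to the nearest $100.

$148,300

ES = 0.48% × 2.575 = 1.236%.
On $12,000,000: 0.01236 × $12,000,000 = $148,320.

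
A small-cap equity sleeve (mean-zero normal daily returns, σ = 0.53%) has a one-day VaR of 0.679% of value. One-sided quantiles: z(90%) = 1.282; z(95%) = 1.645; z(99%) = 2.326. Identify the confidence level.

Implied z = VaR/σ = 0.679 / 0.53 = 1.281.
This matches z(90%) = 1.282.

90%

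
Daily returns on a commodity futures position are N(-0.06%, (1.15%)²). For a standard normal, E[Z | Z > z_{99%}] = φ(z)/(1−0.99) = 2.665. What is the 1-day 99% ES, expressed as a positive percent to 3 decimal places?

ES = −(-0.06%) + 1.15% × 2.665 = 3.125%.

3.125%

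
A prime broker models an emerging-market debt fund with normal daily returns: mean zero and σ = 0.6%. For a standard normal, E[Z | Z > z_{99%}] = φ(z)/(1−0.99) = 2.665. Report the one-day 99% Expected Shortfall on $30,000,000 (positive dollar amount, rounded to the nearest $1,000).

ES = 0.6% × 2.665 = 1.599%.
On $30,000,000: 0.01599 × $30,000,000 = $479,700.

$480,000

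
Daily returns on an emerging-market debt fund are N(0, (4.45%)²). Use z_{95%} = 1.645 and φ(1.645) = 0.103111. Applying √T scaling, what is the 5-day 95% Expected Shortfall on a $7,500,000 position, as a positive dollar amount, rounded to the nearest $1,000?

σ_{5d} = 4.45% × √5 = 9.951%.
ES multiplier = φ(z)/(1−α) = 0.103111/0.05 = 2.062.
ES = 9.951% × 2.062 = 20.519%; on $7,500,000: $1,538,925.

$1,539,000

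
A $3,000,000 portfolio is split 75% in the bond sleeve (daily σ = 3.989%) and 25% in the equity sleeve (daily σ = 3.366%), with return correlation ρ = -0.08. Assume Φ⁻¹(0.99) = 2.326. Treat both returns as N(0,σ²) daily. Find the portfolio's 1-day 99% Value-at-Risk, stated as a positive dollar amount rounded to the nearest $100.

σ_p² = 0.75²·3.989² + 0.25²·3.366² + 2·-0.08·0.75·0.25·3.989·3.366 = 9.2559 (%²).
σ_p = √9.2559 = 3.042%.
VaR = 2.326 × 3.042% = 7.076%; on $3,000,000 that is $212,280.

$212,300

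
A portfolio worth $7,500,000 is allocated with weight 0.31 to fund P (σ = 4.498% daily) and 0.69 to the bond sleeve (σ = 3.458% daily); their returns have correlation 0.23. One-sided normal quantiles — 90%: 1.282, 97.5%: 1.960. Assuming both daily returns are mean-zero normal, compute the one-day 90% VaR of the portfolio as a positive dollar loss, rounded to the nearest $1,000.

σ_p² = 0.31²·4.498² + 0.69²·3.458² + 2·0.23·0.31·0.69·4.498·3.458 = 9.1678 (%²).
σ_p = √9.1678 = 3.028%.
VaR = 1.282 × 3.028% = 3.882%; on $7,500,000 that is $291,150.

$291,000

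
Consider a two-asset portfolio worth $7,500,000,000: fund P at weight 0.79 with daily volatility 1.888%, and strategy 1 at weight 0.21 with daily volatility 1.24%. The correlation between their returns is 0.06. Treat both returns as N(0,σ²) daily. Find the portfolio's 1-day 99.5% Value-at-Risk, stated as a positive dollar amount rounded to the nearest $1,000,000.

σ_p² = 0.79²·1.888² + 0.21²·1.24² + 2·0.06·0.79·0.21·1.888·1.24 = 2.3390 (%²).
σ_p = √2.3390 = 1.529%.
At 99.5%, z = 2.576.
VaR = 2.576 × 1.529% = 3.939%; on $7,500,000,000 that is $295,425,000.

$295,000,000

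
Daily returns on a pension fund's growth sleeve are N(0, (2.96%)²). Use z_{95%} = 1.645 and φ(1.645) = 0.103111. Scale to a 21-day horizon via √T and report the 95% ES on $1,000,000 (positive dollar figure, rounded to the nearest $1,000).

σ_{21d} = 2.96% × √21 = 13.564%.
ES multiplier = φ(z)/(1−α) = 0.103111/0.05 = 2.062.
ES = 13.564% × 2.062 = 27.969%; on $1,000,000: $279,690.

$280,000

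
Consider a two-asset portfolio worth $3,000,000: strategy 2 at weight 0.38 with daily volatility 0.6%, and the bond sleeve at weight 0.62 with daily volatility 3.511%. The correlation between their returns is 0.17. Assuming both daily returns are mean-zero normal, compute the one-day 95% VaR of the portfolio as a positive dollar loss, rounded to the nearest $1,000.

$110,000

σ_p² = 0.38²·0.6² + 0.62²·3.511² + 2·0.17·0.38·0.62·0.6·3.511 = 4.9593 (%²).
σ_p = √4.9593 = 2.227%.
At 95%, z = 1.645.
VaR = 1.645 × 2.227% = 3.663%; on $3,000,000 that is $109,890.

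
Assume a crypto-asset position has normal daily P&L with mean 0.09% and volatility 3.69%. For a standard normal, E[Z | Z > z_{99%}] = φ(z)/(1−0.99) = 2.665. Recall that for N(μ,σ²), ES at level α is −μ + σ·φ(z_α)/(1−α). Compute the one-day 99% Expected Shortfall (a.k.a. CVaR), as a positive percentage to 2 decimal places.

9.74%

ES = −(0.09%) + 3.69% × 2.665 = 9.744%.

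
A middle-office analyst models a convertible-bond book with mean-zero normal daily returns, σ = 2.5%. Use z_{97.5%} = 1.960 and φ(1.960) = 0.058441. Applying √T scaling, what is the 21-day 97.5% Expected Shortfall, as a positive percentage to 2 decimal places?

σ_{21d} = 2.5% × √21 = 11.456%.
ES multiplier = φ(z)/(1−α) = 0.058441/0.025 = 2.338.
ES = 11.456% × 2.338 = 26.784%.

26.78%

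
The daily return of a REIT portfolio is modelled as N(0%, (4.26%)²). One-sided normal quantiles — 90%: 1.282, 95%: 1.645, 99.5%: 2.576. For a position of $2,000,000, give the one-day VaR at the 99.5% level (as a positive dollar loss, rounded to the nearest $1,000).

VaR = z·σ = 2.576 × 4.26% = 10.974%.
On $2,000,000: 0.10974 × $2,000,000 = $219,480.

$219,000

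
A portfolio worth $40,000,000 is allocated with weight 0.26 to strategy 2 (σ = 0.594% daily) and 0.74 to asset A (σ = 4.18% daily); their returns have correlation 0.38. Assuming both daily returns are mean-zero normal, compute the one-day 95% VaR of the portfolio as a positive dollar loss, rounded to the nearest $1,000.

$2,076,000

σ_p² = 0.26²·0.594² + 0.74²·4.18² + 2·0.38·0.26·0.74·0.594·4.18 = 9.9548 (%²).
σ_p = √9.9548 = 3.155%.
At 95%, z = 1.645.
VaR = 1.645 × 3.155% = 5.190%; on $40,000,000 that is $2,076,000.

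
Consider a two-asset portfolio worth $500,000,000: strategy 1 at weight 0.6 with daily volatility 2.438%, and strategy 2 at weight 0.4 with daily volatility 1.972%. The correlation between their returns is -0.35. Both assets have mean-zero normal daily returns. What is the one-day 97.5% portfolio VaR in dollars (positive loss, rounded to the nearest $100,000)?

σ_p² = 0.6²·2.438² + 0.4²·1.972² + 2·-0.35·0.6·0.4·2.438·1.972 = 1.9543 (%²).
σ_p = √1.9543 = 1.398%.
At 97.5%, z = 1.960.
VaR = 1.960 × 1.398% = 2.740%; on $500,000,000 that is $13,700,000.

$13,700,000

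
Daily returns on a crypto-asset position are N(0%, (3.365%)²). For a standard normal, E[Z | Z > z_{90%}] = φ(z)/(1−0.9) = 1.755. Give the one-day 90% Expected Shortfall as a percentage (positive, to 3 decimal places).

5.906%

ES = 3.365% × 1.755 = 5.906%.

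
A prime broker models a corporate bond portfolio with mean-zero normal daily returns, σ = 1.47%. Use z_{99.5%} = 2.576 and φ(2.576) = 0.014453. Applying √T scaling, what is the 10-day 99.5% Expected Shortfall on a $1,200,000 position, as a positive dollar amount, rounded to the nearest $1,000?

$161,000

σ_{10d} = 1.47% × √10 = 4.649%.
ES multiplier = φ(z)/(1−α) = 0.014453/0.005 = 2.891.
ES = 4.649% × 2.891 = 13.440%; on $1,200,000: $161,280.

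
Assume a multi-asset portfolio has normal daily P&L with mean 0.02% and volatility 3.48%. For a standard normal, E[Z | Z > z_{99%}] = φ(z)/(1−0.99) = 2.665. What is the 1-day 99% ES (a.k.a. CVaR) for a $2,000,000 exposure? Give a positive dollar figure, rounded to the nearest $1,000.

ES = −(0.02%) + 3.48% × 2.665 = 9.254%.
On $2,000,000: 0.09254 × $2,000,000 = $185,080.

$185,000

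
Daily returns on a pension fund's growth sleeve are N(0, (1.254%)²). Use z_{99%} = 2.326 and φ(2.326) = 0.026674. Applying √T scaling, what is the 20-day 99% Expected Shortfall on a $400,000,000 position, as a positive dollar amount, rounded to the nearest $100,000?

$59,800,000

σ_{20d} = 1.254% × √20 = 5.608%.
ES multiplier = φ(z)/(1−α) = 0.026674/0.01 = 2.667.
ES = 5.608% × 2.667 = 14.957%; on $400,000,000: $59,828,000.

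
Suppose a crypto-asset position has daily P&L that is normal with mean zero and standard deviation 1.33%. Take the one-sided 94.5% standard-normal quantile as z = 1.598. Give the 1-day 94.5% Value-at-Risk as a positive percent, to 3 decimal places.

2.125%

VaR = z·σ = 1.598 × 1.33% = 2.125%.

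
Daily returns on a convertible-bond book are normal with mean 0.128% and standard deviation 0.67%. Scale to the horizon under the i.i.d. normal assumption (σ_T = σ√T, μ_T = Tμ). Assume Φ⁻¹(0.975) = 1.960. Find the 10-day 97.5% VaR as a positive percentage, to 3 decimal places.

2.873%

σ_{10d} = 0.67% × √10 = 2.119%; μ_{10d} = 10 × 0.128% = 1.280%.
VaR = −(1.280%) + 1.960 × 2.119% = 2.873%.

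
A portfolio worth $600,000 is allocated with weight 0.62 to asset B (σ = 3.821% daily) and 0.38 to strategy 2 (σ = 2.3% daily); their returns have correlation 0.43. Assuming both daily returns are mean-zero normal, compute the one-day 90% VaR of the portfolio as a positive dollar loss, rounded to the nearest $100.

σ_p² = 0.62²·3.821² + 0.38²·2.3² + 2·0.43·0.62·0.38·3.821·2.3 = 8.1568 (%²).
σ_p = √8.1568 = 2.856%.
At 90%, z = 1.282.
VaR = 1.282 × 2.856% = 3.661%; on $600,000 that is $21,966.

$22,000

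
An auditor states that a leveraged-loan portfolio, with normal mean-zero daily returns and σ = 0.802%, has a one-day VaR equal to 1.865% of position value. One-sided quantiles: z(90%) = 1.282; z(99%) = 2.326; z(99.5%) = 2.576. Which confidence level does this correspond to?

99%

Implied z = VaR/σ = 1.865 / 0.802 = 2.325.
This matches z(99%) = 2.326.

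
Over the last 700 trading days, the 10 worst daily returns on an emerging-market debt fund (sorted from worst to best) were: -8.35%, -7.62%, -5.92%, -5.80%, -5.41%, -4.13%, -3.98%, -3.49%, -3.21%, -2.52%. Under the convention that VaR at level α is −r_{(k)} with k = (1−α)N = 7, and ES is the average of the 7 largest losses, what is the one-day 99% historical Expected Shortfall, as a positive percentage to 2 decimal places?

The 7 worst returns sum to -41.21%.
ES = −(-41.21%) / 7 = 5.8871…% ≈ 5.89%.

5.89%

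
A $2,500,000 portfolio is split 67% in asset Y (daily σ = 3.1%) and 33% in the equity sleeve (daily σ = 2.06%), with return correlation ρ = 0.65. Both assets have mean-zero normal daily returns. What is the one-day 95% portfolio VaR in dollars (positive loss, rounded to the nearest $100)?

σ_p² = 0.67²·3.1² + 0.33²·2.06² + 2·0.65·0.67·0.33·3.1·2.06 = 6.6116 (%²).
σ_p = √6.6116 = 2.571%.
At 95%, z = 1.645.
VaR = 1.645 × 2.571% = 4.229%; on $2,500,000 that is $105,725.

$105,700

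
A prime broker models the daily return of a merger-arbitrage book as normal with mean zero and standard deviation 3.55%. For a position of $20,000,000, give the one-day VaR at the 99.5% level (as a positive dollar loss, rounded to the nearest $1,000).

$1,829,000

At 99.5% one-sided, z = 2.576.
VaR = z·σ = 2.576 × 3.55% = 9.145%.
On $20,000,000: 0.09145 × $20,000,000 = $1,829,000.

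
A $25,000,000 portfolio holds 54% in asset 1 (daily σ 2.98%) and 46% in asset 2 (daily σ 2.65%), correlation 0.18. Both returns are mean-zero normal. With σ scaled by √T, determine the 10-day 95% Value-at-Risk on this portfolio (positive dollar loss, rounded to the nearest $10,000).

σ_p = √(0.54²·2.98² + 0.46²·2.65² + 2·0.18·0.54·0.46·2.98·2.65) = 2.187%.
σ_{10d} = 2.187% × √10 = 6.916%.
z(95%) = 1.645.
VaR = 1.645 × 6.916% = 11.377%; on $25,000,000 that is $2,844,250.

$2,840,000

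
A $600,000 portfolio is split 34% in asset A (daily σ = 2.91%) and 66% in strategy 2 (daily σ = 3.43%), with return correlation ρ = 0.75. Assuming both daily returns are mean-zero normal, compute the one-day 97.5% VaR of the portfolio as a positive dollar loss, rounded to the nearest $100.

$36,200

σ_p² = 0.34²·2.91² + 0.66²·3.43² + 2·0.75·0.34·0.66·2.91·3.43 = 9.4634 (%²).
σ_p = √9.4634 = 3.076%.
At 97.5%, z = 1.960.
VaR = 1.960 × 3.076% = 6.029%; on $600,000 that is $36,174.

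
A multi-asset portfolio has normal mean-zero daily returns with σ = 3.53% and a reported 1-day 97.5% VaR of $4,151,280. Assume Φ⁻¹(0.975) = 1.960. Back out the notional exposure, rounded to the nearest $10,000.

$60,000,000

VaR as a fraction of value: z·σ = 1.960 × 3.53% = 6.9188%.
Position = $4,151,280 / 0.069188 = $60,000,000.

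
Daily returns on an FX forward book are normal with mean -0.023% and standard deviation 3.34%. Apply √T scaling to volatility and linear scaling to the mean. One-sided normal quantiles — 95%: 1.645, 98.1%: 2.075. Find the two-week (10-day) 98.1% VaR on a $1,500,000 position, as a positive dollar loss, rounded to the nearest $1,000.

$332,000

σ_{10d} = 3.34% × √10 = 10.562%; μ_{10d} = 10 × -0.023% = -0.230%.
VaR = −(-0.230%) + 2.075 × 10.562% = 22.146%.
On $1,500,000: 0.22146 × $1,500,000 = $332,190.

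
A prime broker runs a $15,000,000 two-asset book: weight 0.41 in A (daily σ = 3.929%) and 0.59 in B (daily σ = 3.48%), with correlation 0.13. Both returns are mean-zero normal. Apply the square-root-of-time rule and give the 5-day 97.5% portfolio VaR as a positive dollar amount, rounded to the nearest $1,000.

$1,821,000

σ_p = √(0.41²·3.929² + 0.59²·3.48² + 2·0.13·0.41·0.59·3.929·3.48) = 2.770%.
σ_{5d} = 2.770% × √5 = 6.194%.
z(97.5%) = 1.960.
VaR = 1.960 × 6.194% = 12.140%; on $15,000,000 that is $1,821,000.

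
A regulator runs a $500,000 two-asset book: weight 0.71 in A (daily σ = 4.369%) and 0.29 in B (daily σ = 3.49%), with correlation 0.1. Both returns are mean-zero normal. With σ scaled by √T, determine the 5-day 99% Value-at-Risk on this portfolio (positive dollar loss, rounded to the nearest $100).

σ_p = √(0.71²·4.369² + 0.29²·3.49² + 2·0.1·0.71·0.29·4.369·3.49) = 3.358%.
σ_{5d} = 3.358% × √5 = 7.509%.
z(99%) = 2.326.
VaR = 2.326 × 7.509% = 17.466%; on $500,000 that is $87,330.

$87,300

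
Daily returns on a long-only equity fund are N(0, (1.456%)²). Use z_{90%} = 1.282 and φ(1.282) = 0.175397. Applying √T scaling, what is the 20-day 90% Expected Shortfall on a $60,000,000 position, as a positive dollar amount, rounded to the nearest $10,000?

σ_{20d} = 1.456% × √20 = 6.511%.
ES multiplier = φ(z)/(1−α) = 0.175397/0.1 = 1.754.
ES = 6.511% × 1.754 = 11.420%; on $60,000,000: $6,852,000.

$6,850,000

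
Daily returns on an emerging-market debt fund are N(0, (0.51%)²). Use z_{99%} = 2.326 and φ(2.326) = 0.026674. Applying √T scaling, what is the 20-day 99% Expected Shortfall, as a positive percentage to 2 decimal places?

σ_{20d} = 0.51% × √20 = 2.281%.
ES multiplier = φ(z)/(1−α) = 0.026674/0.01 = 2.667.
ES = 2.281% × 2.667 = 6.083%.

6.08%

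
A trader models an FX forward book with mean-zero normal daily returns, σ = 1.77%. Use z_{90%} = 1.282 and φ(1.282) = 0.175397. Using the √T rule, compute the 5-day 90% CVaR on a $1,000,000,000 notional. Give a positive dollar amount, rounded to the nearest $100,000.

σ_{5d} = 1.77% × √5 = 3.958%.
ES multiplier = φ(z)/(1−α) = 0.175397/0.1 = 1.754.
ES = 3.958% × 1.754 = 6.942%; on $1,000,000,000: $69,420,000.

$69,400,000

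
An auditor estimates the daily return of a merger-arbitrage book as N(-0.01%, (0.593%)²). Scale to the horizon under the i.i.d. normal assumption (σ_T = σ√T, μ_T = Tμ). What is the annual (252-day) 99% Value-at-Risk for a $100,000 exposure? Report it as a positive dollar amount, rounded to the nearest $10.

$24,420

At 99%, z = 2.326.
σ_{252d} = 0.593% × √252 = 9.414%; μ_{252d} = 252 × -0.01% = -2.520%.
VaR = −(-2.520%) + 2.326 × 9.414% = 24.417%.
On $100,000: 0.24417 × $100,000 = $24,417.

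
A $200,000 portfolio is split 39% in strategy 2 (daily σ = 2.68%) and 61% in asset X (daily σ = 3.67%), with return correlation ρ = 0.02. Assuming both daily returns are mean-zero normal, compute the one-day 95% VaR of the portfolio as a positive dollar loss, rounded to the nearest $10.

σ_p² = 0.39²·2.68² + 0.61²·3.67² + 2·0.02·0.39·0.61·2.68·3.67 = 6.1978 (%²).
σ_p = √6.1978 = 2.490%.
At 95%, z = 1.645.
VaR = 1.645 × 2.490% = 4.096%; on $200,000 that is $8,192.

$8,190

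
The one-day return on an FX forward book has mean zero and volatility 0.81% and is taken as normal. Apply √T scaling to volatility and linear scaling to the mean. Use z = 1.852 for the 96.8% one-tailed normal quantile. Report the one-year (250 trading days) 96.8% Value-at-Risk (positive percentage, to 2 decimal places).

σ_{250d} = 0.81% × √250 = 12.807%.
VaR = 1.852 × 12.807% = 23.719%.

23.72%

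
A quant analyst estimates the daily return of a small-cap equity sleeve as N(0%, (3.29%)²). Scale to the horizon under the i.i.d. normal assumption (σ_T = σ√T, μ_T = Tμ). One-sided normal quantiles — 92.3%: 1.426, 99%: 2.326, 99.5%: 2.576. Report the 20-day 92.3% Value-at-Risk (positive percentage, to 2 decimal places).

σ_{20d} = 3.29% × √20 = 14.713%.
VaR = 1.426 × 14.713% = 20.981%.

20.98%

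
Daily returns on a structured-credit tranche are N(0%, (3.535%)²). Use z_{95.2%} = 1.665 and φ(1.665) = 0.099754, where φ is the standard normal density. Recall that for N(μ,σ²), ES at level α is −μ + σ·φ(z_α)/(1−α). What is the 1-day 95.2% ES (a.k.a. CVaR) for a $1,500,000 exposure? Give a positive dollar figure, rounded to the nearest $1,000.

$110,000

Tail multiplier: φ(z)/(1−α) = 0.099754 / 0.048 = 2.078.
ES = 3.535% × 2.078 = 7.346%.
On $1,500,000: 0.07346 × $1,500,000 = $110,190.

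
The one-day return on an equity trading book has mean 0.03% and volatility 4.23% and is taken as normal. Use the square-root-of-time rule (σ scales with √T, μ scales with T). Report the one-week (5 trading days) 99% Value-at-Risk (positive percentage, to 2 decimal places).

At 99%, z = 2.326.
σ_{5d} = 4.23% × √5 = 9.459%; μ_{5d} = 5 × 0.03% = 0.150%.
VaR = −(0.150%) + 2.326 × 9.459% = 21.852%.

21.85%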